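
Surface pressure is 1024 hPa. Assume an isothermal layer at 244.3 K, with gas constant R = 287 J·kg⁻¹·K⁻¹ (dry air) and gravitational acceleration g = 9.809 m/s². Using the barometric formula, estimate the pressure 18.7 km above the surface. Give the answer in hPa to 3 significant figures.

Scale height: H = RT/g = 287 × 244.3 / 9.809 = 7147.9 m.
Barometric formula: P = P₀ exp(−z/H).
z/H = 18700/7147.9 = 2.6162; exp(−2.6162) = 0.073080.
P = 1024 × 0.073080 = 74.834 hPa.

P ≈ 74.8 hPa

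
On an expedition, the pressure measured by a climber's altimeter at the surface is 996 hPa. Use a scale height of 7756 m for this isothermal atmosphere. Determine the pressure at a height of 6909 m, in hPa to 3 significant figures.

P ≈ 409 hPa

Barometric formula: P = P₀ exp(−z/H).
z/H = 6909.0/7756.0 = 0.89079; exp(−0.89079) = 0.41033.
P = 996 × 0.41033 = 408.69 hPa.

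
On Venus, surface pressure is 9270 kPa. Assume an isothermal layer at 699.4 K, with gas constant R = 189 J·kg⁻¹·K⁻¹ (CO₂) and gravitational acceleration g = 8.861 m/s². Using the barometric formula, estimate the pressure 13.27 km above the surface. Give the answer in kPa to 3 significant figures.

Scale height: H = RT/g = 189 × 699.4 / 8.861 = 14918 m.
Barometric formula: P = P₀ exp(−z/H).
z/H = 13270/14918 = 0.88953; exp(−0.88953) = 0.41085.
P = 9270 × 0.41085 = 3808.6 kPa.

P ≈ 3810 kPa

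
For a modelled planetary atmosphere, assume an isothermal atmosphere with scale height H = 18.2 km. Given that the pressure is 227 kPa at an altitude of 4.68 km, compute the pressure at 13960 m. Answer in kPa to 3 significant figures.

P ≈ 136 kPa

Between two levels, P₂ = P₁ exp(−Δz/H) with Δz = z₂ − z₁.
Δz = 13960 − 4680.0 = 9280.0 m; Δz/H = 9280.0/18200 = 0.50989.
P₂ = 227 × exp(−0.50989) = 227 × 0.60056 = 136.33 kPa.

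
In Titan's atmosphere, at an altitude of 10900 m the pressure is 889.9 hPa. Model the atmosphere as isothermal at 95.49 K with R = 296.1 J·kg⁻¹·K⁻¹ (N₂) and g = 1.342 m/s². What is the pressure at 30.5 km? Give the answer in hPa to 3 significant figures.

Scale height: H = RT/g = 296.1 × 95.49 / 1.342 = 21069 m.
Between two levels, P₂ = P₁ exp(−Δz/H) with Δz = z₂ − z₁.
Δz = 30500 − 10900 = 19600 m; Δz/H = 19600/21069 = 0.93028.
P₂ = 889.9 × exp(−0.93028) = 889.9 × 0.39444 = 351.01 hPa.

P ≈ 351 hPa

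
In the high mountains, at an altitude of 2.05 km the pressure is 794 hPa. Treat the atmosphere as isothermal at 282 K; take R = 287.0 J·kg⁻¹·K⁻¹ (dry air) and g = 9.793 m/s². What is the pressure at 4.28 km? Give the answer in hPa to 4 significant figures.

P ≈ 606.2 hPa

Scale height: H = RT/g = 287.0 × 282 / 9.793 = 8264.5 m.
Between two levels, P₂ = P₁ exp(−Δz/H) with Δz = z₂ − z₁.
Δz = 4280.0 − 2050.0 = 2230.0 m; Δz/H = 2230.0/8264.5 = 0.26983.
P₂ = 794 × exp(−0.26983) = 794 × 0.76351 = 606.23 hPa.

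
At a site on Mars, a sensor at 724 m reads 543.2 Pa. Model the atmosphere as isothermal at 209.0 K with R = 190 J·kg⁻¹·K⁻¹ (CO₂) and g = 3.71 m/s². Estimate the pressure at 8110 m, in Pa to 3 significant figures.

P ≈ 272 Pa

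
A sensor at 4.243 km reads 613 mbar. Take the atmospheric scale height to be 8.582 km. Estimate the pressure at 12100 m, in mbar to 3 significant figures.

P ≈ 245 mbar

Between two levels, P₂ = P₁ exp(−Δz/H) with Δz = z₂ − z₁.
Δz = 12100 − 4243.0 = 7857.0 m; Δz/H = 7857.0/8582.0 = 0.91552.
P₂ = 613 × exp(−0.91552) = 613 × 0.40031 = 245.39 mbar.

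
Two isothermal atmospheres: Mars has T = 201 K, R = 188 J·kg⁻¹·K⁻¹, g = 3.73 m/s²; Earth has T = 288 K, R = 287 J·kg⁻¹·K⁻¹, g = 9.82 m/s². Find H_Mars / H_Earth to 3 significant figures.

H_Mars/H_Earth ≈ 1.20

H = RT/g for each body.
H_Mars = 188 × 201 / 3.73 = 10131 m.
H_Earth = 287 × 288 / 9.82 = 8417.1 m.
H_Mars/H_Earth = 10131/8417.1 = 1.2036.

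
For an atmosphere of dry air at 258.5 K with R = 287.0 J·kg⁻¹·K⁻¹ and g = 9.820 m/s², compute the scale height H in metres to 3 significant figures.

The scale height of an isothermal atmosphere is H = RT/g.
H = 287.0 × 258.5 / 9.820 = 74190/9.820 = 7555.0 m.

H ≈ 7550 m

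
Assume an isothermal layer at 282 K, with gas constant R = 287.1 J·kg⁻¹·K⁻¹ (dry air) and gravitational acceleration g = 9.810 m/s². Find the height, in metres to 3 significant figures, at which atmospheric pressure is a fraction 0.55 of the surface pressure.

Scale height: H = RT/g = 287.1 × 282 / 9.810 = 8253.0 m.
Set P/P₀ = exp(−z/H) = 0.55, so z = −H ln(0.55).
−ln(0.55) = 0.59784; z = 8253.0 × 0.59784 = 4934.0 m.

z ≈ 4930 m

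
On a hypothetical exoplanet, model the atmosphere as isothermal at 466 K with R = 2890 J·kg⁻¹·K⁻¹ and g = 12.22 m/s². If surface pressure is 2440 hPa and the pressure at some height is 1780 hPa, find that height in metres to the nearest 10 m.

Scale height: H = RT/g = 2890 × 466 / 12.22 = 110210 m.
Invert the barometric formula: z = H ln(P₀/P).
P₀/P = 2440/1780 = 1.3708; ln(1.3708) = 0.31539.
z = 110210 × 0.31539 = 34759 m.

z ≈ 34760 m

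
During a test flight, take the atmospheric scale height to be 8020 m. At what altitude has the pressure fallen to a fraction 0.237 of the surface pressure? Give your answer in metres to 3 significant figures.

z ≈ 11500 m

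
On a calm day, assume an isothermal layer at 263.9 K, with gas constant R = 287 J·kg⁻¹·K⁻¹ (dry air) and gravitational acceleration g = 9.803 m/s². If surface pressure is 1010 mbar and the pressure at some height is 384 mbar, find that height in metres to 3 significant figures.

z ≈ 7470 m

Scale height: H = RT/g = 287 × 263.9 / 9.803 = 7726.1 m.
Invert the barometric formula: z = H ln(P₀/P).
P₀/P = 1010/384 = 2.6302; ln(2.6302) = 0.96706.
z = 7726.1 × 0.96706 = 7471.6 m.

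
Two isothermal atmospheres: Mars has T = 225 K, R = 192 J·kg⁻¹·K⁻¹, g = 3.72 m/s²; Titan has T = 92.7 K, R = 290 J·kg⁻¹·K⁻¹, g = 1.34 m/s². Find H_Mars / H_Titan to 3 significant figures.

H = RT/g for each body.
H_Mars = 192 × 225 / 3.72 = 11613 m.
H_Titan = 290 × 92.7 / 1.34 = 20062 m.
H_Mars/H_Titan = 11613/20062 = 0.57886.

H_Mars/H_Titan ≈ 0.579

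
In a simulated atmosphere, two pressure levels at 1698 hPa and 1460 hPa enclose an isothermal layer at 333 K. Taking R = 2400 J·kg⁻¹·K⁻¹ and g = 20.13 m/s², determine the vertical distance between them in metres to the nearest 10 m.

Hypsometric equation: Δz = (R T̄/g) ln(P₁/P₂).
R T̄/g = 2400 × 333 / 20.13 = 39702 m.
ln(1698/1460) = ln(1.1630) = 0.15100.
Δz = 39702 × 0.15100 = 5995.0 m.

Δz ≈ 6000 m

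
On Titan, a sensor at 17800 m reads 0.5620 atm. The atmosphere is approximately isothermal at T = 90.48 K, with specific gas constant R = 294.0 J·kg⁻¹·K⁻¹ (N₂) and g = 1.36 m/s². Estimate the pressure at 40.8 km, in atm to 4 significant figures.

P ≈ 0.1734 atm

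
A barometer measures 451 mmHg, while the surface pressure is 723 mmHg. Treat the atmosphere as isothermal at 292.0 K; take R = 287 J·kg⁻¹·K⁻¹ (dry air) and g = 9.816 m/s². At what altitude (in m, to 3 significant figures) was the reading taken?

z ≈ 4030 m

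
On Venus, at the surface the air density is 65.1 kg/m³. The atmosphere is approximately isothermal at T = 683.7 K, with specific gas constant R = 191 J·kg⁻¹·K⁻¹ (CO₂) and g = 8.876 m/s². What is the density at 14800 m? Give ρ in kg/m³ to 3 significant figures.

ρ ≈ 23.8 kg/m³

Scale height: H = RT/g = 191 × 683.7 / 8.876 = 14712 m.
In an isothermal atmosphere, density decays like pressure: ρ = ρ₀ exp(−z/H).
z/H = 14800/14712 = 1.0060; exp(−1.0060) = 0.36568.
ρ = 65.1 × 0.36568 = 23.806 kg/m³.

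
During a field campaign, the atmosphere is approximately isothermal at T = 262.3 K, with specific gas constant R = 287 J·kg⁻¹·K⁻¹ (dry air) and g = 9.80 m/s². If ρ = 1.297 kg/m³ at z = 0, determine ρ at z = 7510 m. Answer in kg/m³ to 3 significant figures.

ρ ≈ 0.488 kg/m³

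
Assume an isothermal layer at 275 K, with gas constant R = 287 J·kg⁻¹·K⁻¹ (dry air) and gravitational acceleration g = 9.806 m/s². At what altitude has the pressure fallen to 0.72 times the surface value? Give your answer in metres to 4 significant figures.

Scale height: H = RT/g = 287 × 275 / 9.806 = 8048.6 m.
Set P/P₀ = exp(−z/H) = 0.72, so z = −H ln(0.72).
−ln(0.72) = 0.32850; z = 8048.6 × 0.32850 = 2644.0 m.

z ≈ 2644 m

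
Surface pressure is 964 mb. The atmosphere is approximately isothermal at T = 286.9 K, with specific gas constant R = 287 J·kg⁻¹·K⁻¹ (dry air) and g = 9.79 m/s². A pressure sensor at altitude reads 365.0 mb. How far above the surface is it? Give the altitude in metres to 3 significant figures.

Scale height: H = RT/g = 287 × 286.9 / 9.79 = 8410.7 m.
Invert the barometric formula: z = H ln(P₀/P).
P₀/P = 964/365.0 = 2.6411; ln(2.6411) = 0.97120.
z = 8410.7 × 0.97120 = 8168.5 m.

z ≈ 8170 m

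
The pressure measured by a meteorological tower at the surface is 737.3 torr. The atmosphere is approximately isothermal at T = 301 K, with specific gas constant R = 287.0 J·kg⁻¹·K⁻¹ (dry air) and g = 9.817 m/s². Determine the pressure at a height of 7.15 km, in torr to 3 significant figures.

P ≈ 327 torr

Scale height: H = RT/g = 287.0 × 301 / 9.817 = 8799.7 m.
Barometric formula: P = P₀ exp(−z/H).
z/H = 7150.0/8799.7 = 0.81253; exp(−0.81253) = 0.44373.
P = 737.3 × 0.44373 = 327.16 torr.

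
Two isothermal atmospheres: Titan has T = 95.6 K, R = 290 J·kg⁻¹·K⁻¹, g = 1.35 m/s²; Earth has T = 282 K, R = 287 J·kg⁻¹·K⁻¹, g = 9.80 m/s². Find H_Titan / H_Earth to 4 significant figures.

H_Titan/H_Earth ≈ 2.487

H = RT/g for each body.
H_Titan = 290 × 95.6 / 1.35 = 20536 m.
H_Earth = 287 × 282 / 9.80 = 8258.6 m.
H_Titan/H_Earth = 20536/8258.6 = 2.4866.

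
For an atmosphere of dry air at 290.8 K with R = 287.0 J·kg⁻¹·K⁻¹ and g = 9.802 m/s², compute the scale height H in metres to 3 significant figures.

The scale height of an isothermal atmosphere is H = RT/g.
H = 287.0 × 290.8 / 9.802 = 83460/9.802 = 8514.6 m.

H ≈ 8510 m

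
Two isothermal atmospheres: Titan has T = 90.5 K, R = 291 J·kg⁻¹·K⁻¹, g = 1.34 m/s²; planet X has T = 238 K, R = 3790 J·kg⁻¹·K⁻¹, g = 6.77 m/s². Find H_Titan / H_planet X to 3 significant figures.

H = RT/g for each body.
H_Titan = 291 × 90.5 / 1.34 = 19653 m.
H_planet X = 3790 × 238 / 6.77 = 133240 m.
H_Titan/H_planet X = 19653/133240 = 0.14750.

H_Titan/H_planet X ≈ 0.148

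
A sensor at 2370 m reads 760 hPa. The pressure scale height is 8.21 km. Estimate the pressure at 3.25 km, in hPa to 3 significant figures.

P ≈ 683 hPa

Between two levels, P₂ = P₁ exp(−Δz/H) with Δz = z₂ − z₁.
Δz = 3250.0 − 2370.0 = 880.00 m; Δz/H = 880.00/8210.0 = 0.10719.
P₂ = 760 × exp(−0.10719) = 760 × 0.89835 = 682.75 hPa.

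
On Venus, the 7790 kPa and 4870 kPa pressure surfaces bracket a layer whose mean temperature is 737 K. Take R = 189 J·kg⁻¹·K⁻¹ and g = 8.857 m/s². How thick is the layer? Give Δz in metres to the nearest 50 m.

Hypsometric equation: Δz = (R T̄/g) ln(P₁/P₂).
R T̄/g = 189 × 737 / 8.857 = 15727 m.
ln(7790/4870) = ln(1.5996) = 0.46975.
Δz = 15727 × 0.46975 = 7387.8 m.

Δz ≈ 7400 m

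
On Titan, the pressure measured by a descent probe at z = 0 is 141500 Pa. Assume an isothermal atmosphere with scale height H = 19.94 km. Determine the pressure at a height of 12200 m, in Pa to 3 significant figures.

Barometric formula: P = P₀ exp(−z/H).
z/H = 12200/19940 = 0.61184; exp(−0.61184) = 0.54235.
P = 141500 × 0.54235 = 76743 Pa.

P ≈ 76700 Pa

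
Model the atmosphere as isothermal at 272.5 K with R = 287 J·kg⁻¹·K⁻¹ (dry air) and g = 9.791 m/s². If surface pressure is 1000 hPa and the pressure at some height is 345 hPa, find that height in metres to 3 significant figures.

Scale height: H = RT/g = 287 × 272.5 / 9.791 = 7987.7 m.
Invert the barometric formula: z = H ln(P₀/P).
P₀/P = 1000/345 = 2.8986; ln(2.8986) = 1.0642.
z = 7987.7 × 1.0642 = 8500.5 m.

z ≈ 8500 m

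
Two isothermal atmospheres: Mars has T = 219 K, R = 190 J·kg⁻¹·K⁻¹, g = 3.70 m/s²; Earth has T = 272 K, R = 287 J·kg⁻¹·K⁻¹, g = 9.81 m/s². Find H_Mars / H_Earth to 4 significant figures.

H = RT/g for each body.
H_Mars = 190 × 219 / 3.70 = 11246 m.
H_Earth = 287 × 272 / 9.81 = 7957.6 m.
H_Mars/H_Earth = 11246/7957.6 = 1.4132.

H_Mars/H_Earth ≈ 1.413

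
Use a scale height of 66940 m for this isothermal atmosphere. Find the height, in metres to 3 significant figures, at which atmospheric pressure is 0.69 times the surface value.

z ≈ 24800 m

Set P/P₀ = exp(−z/H) = 0.69, so z = −H ln(0.69).
−ln(0.69) = 0.37106; z = 66940 × 0.37106 = 24839 m.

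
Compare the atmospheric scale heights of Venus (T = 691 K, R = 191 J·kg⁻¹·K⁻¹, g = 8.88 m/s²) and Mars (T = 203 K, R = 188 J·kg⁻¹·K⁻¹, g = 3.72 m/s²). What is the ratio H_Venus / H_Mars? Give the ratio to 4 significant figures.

H_Venus/H_Mars ≈ 1.449

H = RT/g for each body.
H_Venus = 191 × 691 / 8.88 = 14863 m.
H_Mars = 188 × 203 / 3.72 = 10259 m.
H_Venus/H_Mars = 14863/10259 = 1.4488.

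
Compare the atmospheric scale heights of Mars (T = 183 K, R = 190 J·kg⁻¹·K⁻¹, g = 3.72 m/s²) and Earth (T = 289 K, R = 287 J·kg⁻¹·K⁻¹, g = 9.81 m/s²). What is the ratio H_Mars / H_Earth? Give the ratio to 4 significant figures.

H_Mars/H_Earth ≈ 1.105

H = RT/g for each body.
H_Mars = 190 × 183 / 3.72 = 9346.8 m.
H_Earth = 287 × 289 / 9.81 = 8454.9 m.
H_Mars/H_Earth = 9346.8/8454.9 = 1.1055.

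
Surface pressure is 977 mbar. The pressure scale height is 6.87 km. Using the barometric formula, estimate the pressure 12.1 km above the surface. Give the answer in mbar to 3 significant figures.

P ≈ 168 mbar

Barometric formula: P = P₀ exp(−z/H).
z/H = 12100/6870.0 = 1.7613; exp(−1.7613) = 0.17182.
P = 977 × 0.17182 = 167.87 mbar.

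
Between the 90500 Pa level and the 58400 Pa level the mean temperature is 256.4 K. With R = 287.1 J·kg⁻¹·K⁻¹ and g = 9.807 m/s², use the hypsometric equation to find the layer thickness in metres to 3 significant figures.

Δz ≈ 3290 m

Hypsometric equation: Δz = (R T̄/g) ln(P₁/P₂).
R T̄/g = 287.1 × 256.4 / 9.807 = 7506.1 m.
ln(90500/58400) = ln(1.5497) = 0.43806.
Δz = 7506.1 × 0.43806 = 3288.1 m.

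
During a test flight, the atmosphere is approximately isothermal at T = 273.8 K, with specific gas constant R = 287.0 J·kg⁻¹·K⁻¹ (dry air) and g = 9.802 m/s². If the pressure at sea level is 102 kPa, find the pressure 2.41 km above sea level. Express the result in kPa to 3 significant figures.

Scale height: H = RT/g = 287.0 × 273.8 / 9.802 = 8016.8 m.
Barometric formula: P = P₀ exp(−z/H).
z/H = 2410.0/8016.8 = 0.30062; exp(−0.30062) = 0.74036.
P = 102 × 0.74036 = 75.517 kPa.

P ≈ 75.5 kPa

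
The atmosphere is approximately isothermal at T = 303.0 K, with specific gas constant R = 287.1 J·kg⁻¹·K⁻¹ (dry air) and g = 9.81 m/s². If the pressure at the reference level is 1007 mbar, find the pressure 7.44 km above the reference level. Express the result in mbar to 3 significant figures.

P ≈ 435 mbar

Scale height: H = RT/g = 287.1 × 303.0 / 9.81 = 8867.6 m.
Barometric formula: P = P₀ exp(−z/H).
z/H = 7440.0/8867.6 = 0.83901; exp(−0.83901) = 0.43214.
P = 1007 × 0.43214 = 435.16 mbar.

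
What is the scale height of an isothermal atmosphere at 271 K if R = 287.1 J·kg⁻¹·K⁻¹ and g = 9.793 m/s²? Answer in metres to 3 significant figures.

H ≈ 7940 m

The scale height of an isothermal atmosphere is H = RT/g.
H = 287.1 × 271 / 9.793 = 77804/9.793 = 7944.9 m.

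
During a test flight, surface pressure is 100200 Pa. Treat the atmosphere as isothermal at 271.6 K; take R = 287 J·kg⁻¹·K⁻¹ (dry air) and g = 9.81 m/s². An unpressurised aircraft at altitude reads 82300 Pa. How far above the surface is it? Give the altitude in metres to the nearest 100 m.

Scale height: H = RT/g = 287 × 271.6 / 9.81 = 7945.9 m.
Invert the barometric formula: z = H ln(P₀/P).
P₀/P = 100200/82300 = 1.2175; ln(1.2175) = 0.19680.
z = 7945.9 × 0.19680 = 1563.8 m.

z ≈ 1600 m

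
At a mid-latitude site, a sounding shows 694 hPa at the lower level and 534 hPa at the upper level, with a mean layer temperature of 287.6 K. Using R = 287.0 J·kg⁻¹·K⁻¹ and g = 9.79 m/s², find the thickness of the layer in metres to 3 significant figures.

Δz ≈ 2210 m

Hypsometric equation: Δz = (R T̄/g) ln(P₁/P₂).
R T̄/g = 287.0 × 287.6 / 9.79 = 8431.2 m.
ln(694/534) = ln(1.2996) = 0.26206.
Δz = 8431.2 × 0.26206 = 2209.5 m.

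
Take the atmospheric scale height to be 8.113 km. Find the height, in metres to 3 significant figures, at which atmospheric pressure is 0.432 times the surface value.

Set P/P₀ = exp(−z/H) = 0.432, so z = −H ln(0.432).
−ln(0.432) = 0.83933; z = 8113.0 × 0.83933 = 6809.5 m.

z ≈ 6810 m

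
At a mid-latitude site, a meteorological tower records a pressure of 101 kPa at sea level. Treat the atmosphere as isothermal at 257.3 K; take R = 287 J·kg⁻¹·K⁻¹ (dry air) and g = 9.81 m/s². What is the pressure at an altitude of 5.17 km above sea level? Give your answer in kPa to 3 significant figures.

Scale height: H = RT/g = 287 × 257.3 / 9.81 = 7527.5 m.
Barometric formula: P = P₀ exp(−z/H).
z/H = 5170.0/7527.5 = 0.68682; exp(−0.68682) = 0.50317.
P = 101 × 0.50317 = 50.820 kPa.

P ≈ 50.8 kPa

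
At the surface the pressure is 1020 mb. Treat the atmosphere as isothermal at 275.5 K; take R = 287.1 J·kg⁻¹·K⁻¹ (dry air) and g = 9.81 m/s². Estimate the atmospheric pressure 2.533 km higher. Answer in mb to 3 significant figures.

Scale height: H = RT/g = 287.1 × 275.5 / 9.81 = 8062.8 m.
Barometric formula: P = P₀ exp(−z/H).
z/H = 2533.0/8062.8 = 0.31416; exp(−0.31416) = 0.73040.
P = 1020 × 0.73040 = 745.01 mb.

P ≈ 745 mb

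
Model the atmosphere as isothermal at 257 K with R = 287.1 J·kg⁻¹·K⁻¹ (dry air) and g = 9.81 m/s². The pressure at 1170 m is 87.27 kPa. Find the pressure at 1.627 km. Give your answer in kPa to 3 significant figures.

P ≈ 82.1 kPa

Scale height: H = RT/g = 287.1 × 257 / 9.81 = 7521.4 m.
Between two levels, P₂ = P₁ exp(−Δz/H) with Δz = z₂ − z₁.
Δz = 1627.0 − 1170.0 = 457.00 m; Δz/H = 457.00/7521.4 = 0.060760.
P₂ = 87.27 × exp(−0.060760) = 87.27 × 0.94105 = 82.125 kPa.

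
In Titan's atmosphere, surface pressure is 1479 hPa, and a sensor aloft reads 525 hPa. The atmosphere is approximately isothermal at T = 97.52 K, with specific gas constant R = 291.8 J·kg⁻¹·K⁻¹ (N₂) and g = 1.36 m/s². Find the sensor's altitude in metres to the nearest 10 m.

Scale height: H = RT/g = 291.8 × 97.52 / 1.36 = 20924 m.
Invert the barometric formula: z = H ln(P₀/P).
P₀/P = 1479/525 = 2.8171; ln(2.8171) = 1.0357.
z = 20924 × 1.0357 = 21671 m.

z ≈ 21670 m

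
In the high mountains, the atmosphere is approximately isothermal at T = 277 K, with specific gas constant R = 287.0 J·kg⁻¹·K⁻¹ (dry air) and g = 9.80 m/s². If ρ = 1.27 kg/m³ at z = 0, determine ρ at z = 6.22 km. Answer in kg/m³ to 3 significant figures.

ρ ≈ 0.590 kg/m³

Scale height: H = RT/g = 287.0 × 277 / 9.80 = 8112.1 m.
In an isothermal atmosphere, density decays like pressure: ρ = ρ₀ exp(−z/H).
z/H = 6220.0/8112.1 = 0.76676; exp(−0.76676) = 0.46452.
ρ = 1.27 × 0.46452 = 0.58994 kg/m³.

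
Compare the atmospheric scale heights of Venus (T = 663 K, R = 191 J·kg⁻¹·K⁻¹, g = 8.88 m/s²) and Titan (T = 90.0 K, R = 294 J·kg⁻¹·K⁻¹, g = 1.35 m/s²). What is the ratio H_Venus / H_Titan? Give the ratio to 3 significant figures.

H_Venus/H_Titan ≈ 0.728

H = RT/g for each body.
H_Venus = 191 × 663 / 8.88 = 14260 m.
H_Titan = 294 × 90.0 / 1.35 = 19600 m.
H_Venus/H_Titan = 14260/19600 = 0.72755.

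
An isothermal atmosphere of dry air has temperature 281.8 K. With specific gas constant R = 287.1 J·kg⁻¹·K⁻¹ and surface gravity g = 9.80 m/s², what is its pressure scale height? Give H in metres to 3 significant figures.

The scale height of an isothermal atmosphere is H = RT/g.
H = 287.1 × 281.8 / 9.80 = 80905/9.80 = 8255.6 m.

H ≈ 8260 m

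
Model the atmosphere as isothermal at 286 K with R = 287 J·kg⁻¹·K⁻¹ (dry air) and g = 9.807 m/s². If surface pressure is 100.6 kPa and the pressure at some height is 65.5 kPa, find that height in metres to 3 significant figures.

z ≈ 3590 m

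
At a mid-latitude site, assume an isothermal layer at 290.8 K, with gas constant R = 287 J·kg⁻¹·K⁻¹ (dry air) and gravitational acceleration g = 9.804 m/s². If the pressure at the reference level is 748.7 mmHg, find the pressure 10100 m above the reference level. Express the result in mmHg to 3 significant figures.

Scale height: H = RT/g = 287 × 290.8 / 9.804 = 8512.8 m.
Barometric formula: P = P₀ exp(−z/H).
z/H = 10100/8512.8 = 1.1864; exp(−1.1864) = 0.30532.
P = 748.7 × 0.30532 = 228.59 mmHg.

P ≈ 229 mmHg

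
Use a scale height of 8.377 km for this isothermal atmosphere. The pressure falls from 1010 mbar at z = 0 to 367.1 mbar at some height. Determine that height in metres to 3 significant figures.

Invert the barometric formula: z = H ln(P₀/P).
P₀/P = 1010/367.1 = 2.7513; ln(2.7513) = 1.0121.
z = 8377.0 × 1.0121 = 8478.4 m.

z ≈ 8480 m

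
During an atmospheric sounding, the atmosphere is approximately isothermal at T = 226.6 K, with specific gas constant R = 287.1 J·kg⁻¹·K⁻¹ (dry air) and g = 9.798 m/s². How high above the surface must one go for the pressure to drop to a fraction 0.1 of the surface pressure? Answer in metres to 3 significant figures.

Scale height: H = RT/g = 287.1 × 226.6 / 9.798 = 6639.8 m.
Set P/P₀ = exp(−z/H) = 0.1, so z = −H ln(0.1).
−ln(0.1) = 2.3026; z = 6639.8 × 2.3026 = 15289 m.

z ≈ 15300 m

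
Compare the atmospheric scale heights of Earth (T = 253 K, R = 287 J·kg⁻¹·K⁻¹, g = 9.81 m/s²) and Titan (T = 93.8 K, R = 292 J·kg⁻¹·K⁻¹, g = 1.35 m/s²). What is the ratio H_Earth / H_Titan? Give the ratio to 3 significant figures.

H = RT/g for each body.
H_Earth = 287 × 253 / 9.81 = 7401.7 m.
H_Titan = 292 × 93.8 / 1.35 = 20289 m.
H_Earth/H_Titan = 7401.7/20289 = 0.36481.

H_Earth/H_Titan ≈ 0.365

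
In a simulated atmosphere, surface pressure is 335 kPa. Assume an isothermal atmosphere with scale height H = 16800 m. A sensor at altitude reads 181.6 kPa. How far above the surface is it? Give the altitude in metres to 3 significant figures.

Invert the barometric formula: z = H ln(P₀/P).
P₀/P = 335/181.6 = 1.8447; ln(1.8447) = 0.61232.
z = 16800 × 0.61232 = 10287 m.

z ≈ 10300 m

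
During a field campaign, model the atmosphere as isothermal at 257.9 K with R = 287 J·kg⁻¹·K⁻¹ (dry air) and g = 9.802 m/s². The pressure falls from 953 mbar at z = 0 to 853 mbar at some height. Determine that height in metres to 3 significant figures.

z ≈ 837 m

Scale height: H = RT/g = 287 × 257.9 / 9.802 = 7551.2 m.
Invert the barometric formula: z = H ln(P₀/P).
P₀/P = 953/853 = 1.1172; ln(1.1172) = 0.11083.
z = 7551.2 × 0.11083 = 836.90 m.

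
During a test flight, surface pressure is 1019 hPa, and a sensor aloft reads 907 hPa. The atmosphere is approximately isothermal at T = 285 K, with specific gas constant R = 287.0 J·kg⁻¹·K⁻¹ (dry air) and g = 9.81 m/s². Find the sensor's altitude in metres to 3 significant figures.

Scale height: H = RT/g = 287.0 × 285 / 9.81 = 8337.9 m.
Invert the barometric formula: z = H ln(P₀/P).
P₀/P = 1019/907 = 1.1235; ln(1.1235) = 0.11645.
z = 8337.9 × 0.11645 = 970.95 m.

z ≈ 971 m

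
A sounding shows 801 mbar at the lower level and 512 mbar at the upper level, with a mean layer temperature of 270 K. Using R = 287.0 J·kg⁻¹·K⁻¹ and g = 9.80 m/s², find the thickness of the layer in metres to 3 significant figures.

Δz ≈ 3540 m

Hypsometric equation: Δz = (R T̄/g) ln(P₁/P₂).
R T̄/g = 287.0 × 270 / 9.80 = 7907.1 m.
ln(801/512) = ln(1.5645) = 0.44757.
Δz = 7907.1 × 0.44757 = 3539.0 m.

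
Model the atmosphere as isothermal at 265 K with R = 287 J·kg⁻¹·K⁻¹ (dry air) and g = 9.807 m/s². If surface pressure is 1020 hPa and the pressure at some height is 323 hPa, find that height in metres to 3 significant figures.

z ≈ 8920 m

Scale height: H = RT/g = 287 × 265 / 9.807 = 7755.2 m.
Invert the barometric formula: z = H ln(P₀/P).
P₀/P = 1020/323 = 3.1579; ln(3.1579) = 1.1499.
z = 7755.2 × 1.1499 = 8917.7 m.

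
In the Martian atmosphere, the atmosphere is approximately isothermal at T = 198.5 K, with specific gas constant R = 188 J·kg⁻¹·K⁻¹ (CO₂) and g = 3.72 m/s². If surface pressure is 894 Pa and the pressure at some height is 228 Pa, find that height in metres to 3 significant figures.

z ≈ 13700 m

Scale height: H = RT/g = 188 × 198.5 / 3.72 = 10032 m.
Invert the barometric formula: z = H ln(P₀/P).
P₀/P = 894/228 = 3.9211; ln(3.9211) = 1.3664.
z = 10032 × 1.3664 = 13708 m.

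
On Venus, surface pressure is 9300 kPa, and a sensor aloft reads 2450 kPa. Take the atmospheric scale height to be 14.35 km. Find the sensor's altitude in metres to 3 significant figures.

z ≈ 19100 m

Invert the barometric formula: z = H ln(P₀/P).
P₀/P = 9300/2450 = 3.7959; ln(3.7959) = 1.3339.
z = 14350 × 1.3339 = 19141 m.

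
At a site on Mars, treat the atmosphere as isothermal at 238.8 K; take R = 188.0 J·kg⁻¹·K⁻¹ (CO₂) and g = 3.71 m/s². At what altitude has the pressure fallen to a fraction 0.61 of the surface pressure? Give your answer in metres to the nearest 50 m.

Scale height: H = RT/g = 188.0 × 238.8 / 3.71 = 12101 m.
Set P/P₀ = exp(−z/H) = 0.61, so z = −H ln(0.61).
−ln(0.61) = 0.49430; z = 12101 × 0.49430 = 5981.5 m.

z ≈ 6000 m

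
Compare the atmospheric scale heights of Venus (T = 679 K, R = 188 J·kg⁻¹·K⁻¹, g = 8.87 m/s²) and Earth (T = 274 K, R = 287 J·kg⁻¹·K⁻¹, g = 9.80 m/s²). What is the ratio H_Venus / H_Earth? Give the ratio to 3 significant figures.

H = RT/g for each body.
H_Venus = 188 × 679 / 8.87 = 14391 m.
H_Earth = 287 × 274 / 9.80 = 8024.3 m.
H_Venus/H_Earth = 14391/8024.3 = 1.7934.

H_Venus/H_Earth ≈ 1.79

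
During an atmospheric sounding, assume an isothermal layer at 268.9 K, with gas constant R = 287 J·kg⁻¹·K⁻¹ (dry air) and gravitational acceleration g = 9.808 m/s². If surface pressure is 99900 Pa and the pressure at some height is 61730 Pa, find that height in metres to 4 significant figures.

Scale height: H = RT/g = 287 × 268.9 / 9.808 = 7868.5 m.
Invert the barometric formula: z = H ln(P₀/P).
P₀/P = 99900/61730 = 1.6183; ln(1.6183) = 0.48138.
z = 7868.5 × 0.48138 = 3787.7 m.

z ≈ 3788 m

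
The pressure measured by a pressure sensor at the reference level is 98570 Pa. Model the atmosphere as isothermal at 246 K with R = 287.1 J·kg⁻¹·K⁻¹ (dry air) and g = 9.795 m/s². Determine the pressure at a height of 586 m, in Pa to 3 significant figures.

Scale height: H = RT/g = 287.1 × 246 / 9.795 = 7210.5 m.
Barometric formula: P = P₀ exp(−z/H).
z/H = 586.00/7210.5 = 0.081270; exp(−0.081270) = 0.92194.
P = 98570 × 0.92194 = 90876 Pa.

P ≈ 90900 Pa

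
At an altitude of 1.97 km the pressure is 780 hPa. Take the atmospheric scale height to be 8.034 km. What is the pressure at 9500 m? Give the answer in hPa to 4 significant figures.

Between two levels, P₂ = P₁ exp(−Δz/H) with Δz = z₂ − z₁.
Δz = 9500.0 − 1970.0 = 7530.0 m; Δz/H = 7530.0/8034.0 = 0.93727.
P₂ = 780 × exp(−0.93727) = 780 × 0.39170 = 305.53 hPa.

P ≈ 305.5 hPa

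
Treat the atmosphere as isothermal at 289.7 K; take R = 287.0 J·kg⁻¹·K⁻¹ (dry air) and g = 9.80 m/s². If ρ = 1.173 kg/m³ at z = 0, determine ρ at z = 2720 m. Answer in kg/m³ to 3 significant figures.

Scale height: H = RT/g = 287.0 × 289.7 / 9.80 = 8484.1 m.
In an isothermal atmosphere, density decays like pressure: ρ = ρ₀ exp(−z/H).
z/H = 2720.0/8484.1 = 0.32060; exp(−0.32060) = 0.72571.
ρ = 1.173 × 0.72571 = 0.85126 kg/m³.

ρ ≈ 0.851 kg/m³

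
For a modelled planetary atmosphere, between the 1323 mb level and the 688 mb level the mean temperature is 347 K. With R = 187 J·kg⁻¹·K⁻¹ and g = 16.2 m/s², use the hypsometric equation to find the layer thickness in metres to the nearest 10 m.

Δz ≈ 2620 m

Hypsometric equation: Δz = (R T̄/g) ln(P₁/P₂).
R T̄/g = 187 × 347 / 16.2 = 4005.5 m.
ln(1323/688) = ln(1.9230) = 0.65389.
Δz = 4005.5 × 0.65389 = 2619.2 m.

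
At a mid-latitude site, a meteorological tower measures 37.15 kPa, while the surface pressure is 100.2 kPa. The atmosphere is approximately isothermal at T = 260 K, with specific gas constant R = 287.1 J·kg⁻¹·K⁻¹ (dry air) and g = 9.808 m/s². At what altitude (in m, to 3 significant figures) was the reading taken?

Scale height: H = RT/g = 287.1 × 260 / 9.808 = 7610.7 m.
Invert the barometric formula: z = H ln(P₀/P).
P₀/P = 100.2/37.15 = 2.6972; ln(2.6972) = 0.99221.
z = 7610.7 × 0.99221 = 7551.4 m.

z ≈ 7550 m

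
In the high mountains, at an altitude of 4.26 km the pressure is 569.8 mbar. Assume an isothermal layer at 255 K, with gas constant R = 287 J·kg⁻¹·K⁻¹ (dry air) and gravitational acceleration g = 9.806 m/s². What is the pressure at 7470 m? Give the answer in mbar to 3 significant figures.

Scale height: H = RT/g = 287 × 255 / 9.806 = 7463.3 m.
Between two levels, P₂ = P₁ exp(−Δz/H) with Δz = z₂ − z₁.
Δz = 7470.0 − 4260.0 = 3210.0 m; Δz/H = 3210.0/7463.3 = 0.43010.
P₂ = 569.8 × exp(−0.43010) = 569.8 × 0.65044 = 370.62 mbar.

P ≈ 371 mbar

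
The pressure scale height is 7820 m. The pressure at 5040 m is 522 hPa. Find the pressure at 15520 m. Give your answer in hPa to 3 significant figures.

P ≈ 137 hPa

Between two levels, P₂ = P₁ exp(−Δz/H) with Δz = z₂ − z₁.
Δz = 15520 − 5040.0 = 10480 m; Δz/H = 10480/7820.0 = 1.3402.
P₂ = 522 × exp(−1.3402) = 522 × 0.26179 = 136.65 hPa.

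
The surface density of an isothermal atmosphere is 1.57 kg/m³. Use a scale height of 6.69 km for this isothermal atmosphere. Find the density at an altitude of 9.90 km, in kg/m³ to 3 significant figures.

ρ ≈ 0.357 kg/m³

In an isothermal atmosphere, density decays like pressure: ρ = ρ₀ exp(−z/H).
z/H = 9900.0/6690.0 = 1.4798; exp(−1.4798) = 0.22768.
ρ = 1.57 × 0.22768 = 0.35746 kg/m³.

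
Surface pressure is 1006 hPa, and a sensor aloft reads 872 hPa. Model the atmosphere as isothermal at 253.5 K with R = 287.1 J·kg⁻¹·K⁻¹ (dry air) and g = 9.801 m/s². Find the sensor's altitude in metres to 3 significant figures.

Scale height: H = RT/g = 287.1 × 253.5 / 9.801 = 7425.8 m.
Invert the barometric formula: z = H ln(P₀/P).
P₀/P = 1006/872 = 1.1537; ln(1.1537) = 0.14297.
z = 7425.8 × 0.14297 = 1061.7 m.

z ≈ 1060 m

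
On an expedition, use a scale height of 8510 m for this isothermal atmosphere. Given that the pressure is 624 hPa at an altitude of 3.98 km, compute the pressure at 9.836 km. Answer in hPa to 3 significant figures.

Between two levels, P₂ = P₁ exp(−Δz/H) with Δz = z₂ − z₁.
Δz = 9836.0 − 3980.0 = 5856.0 m; Δz/H = 5856.0/8510.0 = 0.68813.
P₂ = 624 × exp(−0.68813) = 624 × 0.50251 = 313.57 hPa.

P ≈ 314 hPa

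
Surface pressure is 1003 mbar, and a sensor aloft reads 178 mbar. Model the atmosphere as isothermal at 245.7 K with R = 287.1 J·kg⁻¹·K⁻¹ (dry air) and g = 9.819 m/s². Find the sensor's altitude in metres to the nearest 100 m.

z ≈ 12400 m

Scale height: H = RT/g = 287.1 × 245.7 / 9.819 = 7184.1 m.
Invert the barometric formula: z = H ln(P₀/P).
P₀/P = 1003/178 = 5.6348; ln(5.6348) = 1.7290.
z = 7184.1 × 1.7290 = 12421 m.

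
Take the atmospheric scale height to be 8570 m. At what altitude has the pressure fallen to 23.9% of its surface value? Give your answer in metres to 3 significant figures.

Set P/P₀ = exp(−z/H) = 0.239, so z = −H ln(0.239).
−ln(0.239) = 1.4313; z = 8570.0 × 1.4313 = 12266 m.

z ≈ 12300 m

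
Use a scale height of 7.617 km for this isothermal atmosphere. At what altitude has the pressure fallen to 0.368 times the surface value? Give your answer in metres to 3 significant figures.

z ≈ 7610 m

Set P/P₀ = exp(−z/H) = 0.368, so z = −H ln(0.368).
−ln(0.368) = 0.99967; z = 7617.0 × 0.99967 = 7614.5 m.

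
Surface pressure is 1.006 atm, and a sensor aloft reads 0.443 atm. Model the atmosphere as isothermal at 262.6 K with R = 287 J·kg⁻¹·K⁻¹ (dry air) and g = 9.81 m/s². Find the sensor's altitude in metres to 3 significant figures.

Scale height: H = RT/g = 287 × 262.6 / 9.81 = 7682.6 m.
Invert the barometric formula: z = H ln(P₀/P).
P₀/P = 1.006/0.443 = 2.2709; ln(2.2709) = 0.82018.
z = 7682.6 × 0.82018 = 6301.1 m.

z ≈ 6300 m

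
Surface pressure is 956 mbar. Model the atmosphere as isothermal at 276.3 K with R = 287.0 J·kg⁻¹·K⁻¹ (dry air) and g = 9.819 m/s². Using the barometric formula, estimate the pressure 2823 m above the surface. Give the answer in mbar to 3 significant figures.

Scale height: H = RT/g = 287.0 × 276.3 / 9.819 = 8076.0 m.
Barometric formula: P = P₀ exp(−z/H).
z/H = 2823.0/8076.0 = 0.34955; exp(−0.34955) = 0.70501.
P = 956 × 0.70501 = 673.99 mbar.

P ≈ 674 mbar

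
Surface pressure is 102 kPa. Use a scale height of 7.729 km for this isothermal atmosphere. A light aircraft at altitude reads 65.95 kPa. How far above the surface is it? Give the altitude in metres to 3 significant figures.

Invert the barometric formula: z = H ln(P₀/P).
P₀/P = 102/65.95 = 1.5466; ln(1.5466) = 0.43606.
z = 7729.0 × 0.43606 = 3370.3 m.

z ≈ 3370 m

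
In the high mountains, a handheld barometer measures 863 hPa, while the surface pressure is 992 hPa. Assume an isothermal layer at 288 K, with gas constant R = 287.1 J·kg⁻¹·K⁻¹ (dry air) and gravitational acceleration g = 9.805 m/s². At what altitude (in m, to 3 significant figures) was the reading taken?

z ≈ 1170 m

Scale height: H = RT/g = 287.1 × 288 / 9.805 = 8432.9 m.
Invert the barometric formula: z = H ln(P₀/P).
P₀/P = 992/863 = 1.1495; ln(1.1495) = 0.13933.
z = 8432.9 × 0.13933 = 1175.0 m.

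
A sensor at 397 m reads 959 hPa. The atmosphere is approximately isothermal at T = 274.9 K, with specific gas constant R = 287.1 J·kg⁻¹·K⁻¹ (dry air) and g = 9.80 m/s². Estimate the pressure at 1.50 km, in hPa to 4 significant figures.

P ≈ 836.3 hPa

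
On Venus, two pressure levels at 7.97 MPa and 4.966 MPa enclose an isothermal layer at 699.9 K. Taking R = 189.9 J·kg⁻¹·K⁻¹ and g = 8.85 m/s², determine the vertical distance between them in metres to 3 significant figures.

Hypsometric equation: Δz = (R T̄/g) ln(P₁/P₂).
R T̄/g = 189.9 × 699.9 / 8.85 = 15018 m.
ln(7.97/4.966) = ln(1.6049) = 0.47306.
Δz = 15018 × 0.47306 = 7104.4 m.

Δz ≈ 7100 m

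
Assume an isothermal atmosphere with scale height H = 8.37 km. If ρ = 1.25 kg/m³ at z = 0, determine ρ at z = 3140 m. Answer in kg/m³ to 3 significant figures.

ρ ≈ 0.859 kg/m³

In an isothermal atmosphere, density decays like pressure: ρ = ρ₀ exp(−z/H).
z/H = 3140.0/8370.0 = 0.37515; exp(−0.37515) = 0.68719.
ρ = 1.25 × 0.68719 = 0.85899 kg/m³.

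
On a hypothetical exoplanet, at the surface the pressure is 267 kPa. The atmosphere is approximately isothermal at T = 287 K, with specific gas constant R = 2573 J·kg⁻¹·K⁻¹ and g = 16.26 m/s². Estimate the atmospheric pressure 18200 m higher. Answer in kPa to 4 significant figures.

P ≈ 178.8 kPa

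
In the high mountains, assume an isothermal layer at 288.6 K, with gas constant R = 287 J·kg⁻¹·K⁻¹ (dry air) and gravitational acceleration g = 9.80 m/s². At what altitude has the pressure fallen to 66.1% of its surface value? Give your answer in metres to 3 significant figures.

z ≈ 3500 m

Scale height: H = RT/g = 287 × 288.6 / 9.80 = 8451.9 m.
Set P/P₀ = exp(−z/H) = 0.661, so z = −H ln(0.661).
−ln(0.661) = 0.41400; z = 8451.9 × 0.41400 = 3499.1 m.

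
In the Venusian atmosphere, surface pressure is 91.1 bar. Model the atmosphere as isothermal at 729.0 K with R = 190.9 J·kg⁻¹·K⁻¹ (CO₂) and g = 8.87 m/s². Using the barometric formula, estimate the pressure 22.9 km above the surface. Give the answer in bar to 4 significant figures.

Scale height: H = RT/g = 190.9 × 729.0 / 8.87 = 15690 m.
Barometric formula: P = P₀ exp(−z/H).
z/H = 22900/15690 = 1.4595; exp(−1.4595) = 0.23235.
P = 91.1 × 0.23235 = 21.167 bar.

P ≈ 21.17 bar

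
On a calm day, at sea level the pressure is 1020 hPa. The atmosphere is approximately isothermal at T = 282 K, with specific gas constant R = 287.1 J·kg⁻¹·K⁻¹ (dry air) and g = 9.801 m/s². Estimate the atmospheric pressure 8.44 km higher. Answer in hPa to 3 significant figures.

Scale height: H = RT/g = 287.1 × 282 / 9.801 = 8260.6 m.
Barometric formula: P = P₀ exp(−z/H).
z/H = 8440.0/8260.6 = 1.0217; exp(−1.0217) = 0.35998.
P = 1020 × 0.35998 = 367.18 hPa.

P ≈ 367 hPa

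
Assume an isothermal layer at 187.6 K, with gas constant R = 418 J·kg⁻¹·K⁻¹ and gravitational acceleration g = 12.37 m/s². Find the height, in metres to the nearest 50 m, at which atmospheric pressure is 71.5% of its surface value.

z ≈ 2150 m

Scale height: H = RT/g = 418 × 187.6 / 12.37 = 6339.3 m.
Set P/P₀ = exp(−z/H) = 0.715, so z = −H ln(0.715).
−ln(0.715) = 0.33547; z = 6339.3 × 0.33547 = 2126.6 m.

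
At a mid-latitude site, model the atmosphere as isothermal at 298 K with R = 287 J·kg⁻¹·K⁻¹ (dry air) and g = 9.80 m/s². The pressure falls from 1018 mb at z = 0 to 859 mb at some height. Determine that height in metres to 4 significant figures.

z ≈ 1482 m

Scale height: H = RT/g = 287 × 298 / 9.80 = 8727.1 m.
Invert the barometric formula: z = H ln(P₀/P).
P₀/P = 1018/859 = 1.1851; ln(1.1851) = 0.16983.
z = 8727.1 × 0.16983 = 1482.1 m.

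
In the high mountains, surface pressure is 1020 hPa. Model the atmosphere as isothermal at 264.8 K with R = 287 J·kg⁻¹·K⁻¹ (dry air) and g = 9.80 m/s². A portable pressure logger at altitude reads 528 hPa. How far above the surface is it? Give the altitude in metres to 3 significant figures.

Scale height: H = RT/g = 287 × 264.8 / 9.80 = 7754.9 m.
Invert the barometric formula: z = H ln(P₀/P).
P₀/P = 1020/528 = 1.9318; ln(1.9318) = 0.65845.
z = 7754.9 × 0.65845 = 5106.2 m.

z ≈ 5110 m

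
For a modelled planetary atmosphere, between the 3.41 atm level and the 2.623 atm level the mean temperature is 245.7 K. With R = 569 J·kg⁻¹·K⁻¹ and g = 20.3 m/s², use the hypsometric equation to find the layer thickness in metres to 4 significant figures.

Hypsometric equation: Δz = (R T̄/g) ln(P₁/P₂).
R T̄/g = 569 × 245.7 / 20.3 = 6886.9 m.
ln(3.41/2.623) = ln(1.3000) = 0.26236.
Δz = 6886.9 × 0.26236 = 1806.8 m.

Δz ≈ 1807 m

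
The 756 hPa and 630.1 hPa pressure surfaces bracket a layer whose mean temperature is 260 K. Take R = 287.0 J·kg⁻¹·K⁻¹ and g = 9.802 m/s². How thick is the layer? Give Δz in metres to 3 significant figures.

Δz ≈ 1390 m

Hypsometric equation: Δz = (R T̄/g) ln(P₁/P₂).
R T̄/g = 287.0 × 260 / 9.802 = 7612.7 m.
ln(756/630.1) = ln(1.1998) = 0.18215.
Δz = 7612.7 × 0.18215 = 1386.7 m.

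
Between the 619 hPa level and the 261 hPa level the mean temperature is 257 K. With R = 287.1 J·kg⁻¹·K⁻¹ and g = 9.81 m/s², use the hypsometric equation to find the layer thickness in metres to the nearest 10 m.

Δz ≈ 6500 m

Hypsometric equation: Δz = (R T̄/g) ln(P₁/P₂).
R T̄/g = 287.1 × 257 / 9.81 = 7521.4 m.
ln(619/261) = ln(2.3716) = 0.86356.
Δz = 7521.4 × 0.86356 = 6495.2 m.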